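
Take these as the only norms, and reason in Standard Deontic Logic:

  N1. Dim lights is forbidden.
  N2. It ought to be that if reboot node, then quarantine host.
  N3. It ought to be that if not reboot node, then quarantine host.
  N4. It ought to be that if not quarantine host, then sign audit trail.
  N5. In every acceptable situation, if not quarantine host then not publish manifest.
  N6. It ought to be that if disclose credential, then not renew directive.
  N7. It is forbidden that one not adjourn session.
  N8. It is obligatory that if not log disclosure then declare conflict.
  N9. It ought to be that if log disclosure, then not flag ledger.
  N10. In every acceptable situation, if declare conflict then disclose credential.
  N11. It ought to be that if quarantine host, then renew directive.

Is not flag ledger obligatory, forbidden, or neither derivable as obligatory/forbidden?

Obligatory

By case analysis on reboot_node: premise 2 gives O(reboot_node → quarantine_host) and premise 3 gives O(¬reboot_node → quarantine_host), so O(quarantine_host) either way.
Premise 11 is O(quarantine_host → renew_directive); since O(quarantine_host), deontic closure gives O(renew_directive).
Premise 6, O(disclose_credential → ¬renew_directive), contraposes to O(renew_directive → ¬disclose_credential); with O(renew_directive) we get O(¬disclose_credential).
Premise 10, O(declare_conflict → disclose_credential), contraposes to O(¬disclose_credential → ¬declare_conflict); with O(¬disclose_credential) we get O(¬declare_conflict).
Premise 8, O(¬log_disclosure → declare_conflict), contraposes to O(¬declare_conflict → log_disclosure); with O(¬declare_conflict) we get O(log_disclosure).
With premise 9, O(log_disclosure → ¬flag_ledger), the K-axiom yields O(¬flag_ledger).
Premises 1, 4, 5, 7 do not contribute to this derivation.
Hence ¬flag_ledger is obligatory.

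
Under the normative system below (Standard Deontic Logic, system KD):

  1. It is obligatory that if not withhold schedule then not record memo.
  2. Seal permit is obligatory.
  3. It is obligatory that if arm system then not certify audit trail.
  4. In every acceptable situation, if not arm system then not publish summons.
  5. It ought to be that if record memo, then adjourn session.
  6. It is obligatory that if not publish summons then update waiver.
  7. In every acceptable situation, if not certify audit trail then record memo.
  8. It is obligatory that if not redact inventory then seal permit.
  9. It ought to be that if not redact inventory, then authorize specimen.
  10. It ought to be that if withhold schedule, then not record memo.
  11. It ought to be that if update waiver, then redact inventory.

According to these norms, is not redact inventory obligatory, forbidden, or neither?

Forbidden

Premises 10 and 1 are O(withhold_schedule → ¬record_memo) and O(¬withhold_schedule → ¬record_memo); every ideal world satisfies withhold_schedule or ¬withhold_schedule, so in either case ¬record_memo holds — hence O(¬record_memo).
Premise 7 is O(¬certify_audit_trail → record_memo); contrapositively O(¬record_memo → certify_audit_trail). Since O(¬record_memo) holds, K gives O(certify_audit_trail).
The contrapositive of premise 3 (O(arm_system → ¬certify_audit_trail)) is O(certify_audit_trail → ¬arm_system), and O(certify_audit_trail) is already established, so O(¬arm_system).
Applying K to premise 4 (O(¬arm_system → ¬publish_summons)) and O(¬arm_system) yields O(¬publish_summons).
With premise 6, O(¬publish_summons → update_waiver), the K-axiom yields O(update_waiver).
With premise 11, O(update_waiver → redact_inventory), the K-axiom yields O(redact_inventory).
Premises 2, 5, 8, 9 do not contribute to this derivation.
Thus O(redact_inventory), which is F(¬redact_inventory): ¬redact_inventory is forbidden.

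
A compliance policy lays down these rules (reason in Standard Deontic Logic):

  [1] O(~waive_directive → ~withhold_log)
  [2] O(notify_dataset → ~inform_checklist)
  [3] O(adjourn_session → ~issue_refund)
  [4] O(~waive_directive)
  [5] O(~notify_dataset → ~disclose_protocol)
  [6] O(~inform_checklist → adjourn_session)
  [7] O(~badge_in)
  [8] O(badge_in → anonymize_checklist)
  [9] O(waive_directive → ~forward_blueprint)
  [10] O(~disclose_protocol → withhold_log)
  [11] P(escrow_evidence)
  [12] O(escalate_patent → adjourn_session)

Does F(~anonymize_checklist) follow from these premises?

Premise 8 is O(badge_in → anonymize_checklist), but O(badge_in) is not derivable from the premises, so it does not yield O(anonymize_checklist).
No other premise forces O(anonymize_checklist). An ideal world satisfying every premise can still have ~anonymize_checklist true, so F(~anonymize_checklist) is not derivable.

No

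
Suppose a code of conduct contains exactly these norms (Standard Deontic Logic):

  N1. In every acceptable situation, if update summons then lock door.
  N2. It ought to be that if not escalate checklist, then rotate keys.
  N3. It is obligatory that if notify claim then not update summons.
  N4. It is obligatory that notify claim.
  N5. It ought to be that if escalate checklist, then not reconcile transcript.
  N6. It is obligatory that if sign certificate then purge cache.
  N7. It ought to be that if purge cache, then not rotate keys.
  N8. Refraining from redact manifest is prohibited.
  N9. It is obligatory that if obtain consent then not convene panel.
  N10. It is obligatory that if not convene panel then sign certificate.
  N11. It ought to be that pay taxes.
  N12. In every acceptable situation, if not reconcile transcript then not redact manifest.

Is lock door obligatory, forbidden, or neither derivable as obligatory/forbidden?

Neither

Premise 1 is O(update_summons → lock_door), but O(update_summons) is not derivable from the premises, so it does not yield O(lock_door).
No premise or chain of K-axiom applications forces O(lock_door), and none forces O(¬lock_door). So lock_door is neither obligatory nor forbidden under these norms.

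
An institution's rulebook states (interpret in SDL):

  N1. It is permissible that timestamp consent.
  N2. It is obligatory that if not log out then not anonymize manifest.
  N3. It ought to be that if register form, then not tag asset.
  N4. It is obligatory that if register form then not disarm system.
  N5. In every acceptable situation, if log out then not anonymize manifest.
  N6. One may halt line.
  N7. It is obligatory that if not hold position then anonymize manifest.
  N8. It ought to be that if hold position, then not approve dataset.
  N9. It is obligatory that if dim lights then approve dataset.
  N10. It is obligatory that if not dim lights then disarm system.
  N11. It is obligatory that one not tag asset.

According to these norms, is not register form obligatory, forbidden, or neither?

By case analysis on log_out: premise 5 gives O(log_out → ¬anonymize_manifest) and premise 2 gives O(¬log_out → ¬anonymize_manifest), so O(¬anonymize_manifest) either way.
Premise 7 is O(¬hold_position → anonymize_manifest); contrapositively O(¬anonymize_manifest → hold_position). Since O(¬anonymize_manifest) holds, K gives O(hold_position).
Applying K to premise 8 (O(hold_position → ¬approve_dataset)) and O(hold_position) yields O(¬approve_dataset).
The contrapositive of premise 9 (O(dim_lights → approve_dataset)) is O(¬approve_dataset → ¬dim_lights), and O(¬approve_dataset) is already established, so O(¬dim_lights).
Applying K to premise 10 (O(¬dim_lights → disarm_system)) and O(¬dim_lights) yields O(disarm_system).
Premise 4 is O(register_form → ¬disarm_system); contrapositively O(disarm_system → ¬register_form). Since O(disarm_system) holds, K gives O(¬register_form).
Premises 1, 3, 6, 11 do not contribute to this derivation.
Hence ¬register_form is obligatory.

Obligatory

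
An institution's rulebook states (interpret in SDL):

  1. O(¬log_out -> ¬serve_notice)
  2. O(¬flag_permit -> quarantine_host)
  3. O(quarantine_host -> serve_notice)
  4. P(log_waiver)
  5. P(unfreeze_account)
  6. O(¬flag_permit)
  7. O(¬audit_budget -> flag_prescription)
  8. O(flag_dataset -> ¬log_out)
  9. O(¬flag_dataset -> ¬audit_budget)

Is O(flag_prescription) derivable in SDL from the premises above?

From premise 6 we have O(¬flag_permit).
With premise 2, O(¬flag_permit -> quarantine_host), the K-axiom yields O(quarantine_host).
Premise 3 is O(quarantine_host -> serve_notice); since O(quarantine_host), deontic closure gives O(serve_notice).
Premise 1, O(¬log_out -> ¬serve_notice), contraposes to O(serve_notice -> log_out); with O(serve_notice) we get O(log_out).
Premise 8 is O(flag_dataset -> ¬log_out); contrapositively O(log_out -> ¬flag_dataset). Since O(log_out) holds, K gives O(¬flag_dataset).
Premise 9 is O(¬flag_dataset -> ¬audit_budget); since O(¬flag_dataset), deontic closure gives O(¬audit_budget).
From O(¬audit_budget) and premise 7, O(¬audit_budget -> flag_prescription), we obtain O(flag_prescription).
Premises 4, 5 do not contribute to this derivation.
So O(flag_prescription) follows.

Yes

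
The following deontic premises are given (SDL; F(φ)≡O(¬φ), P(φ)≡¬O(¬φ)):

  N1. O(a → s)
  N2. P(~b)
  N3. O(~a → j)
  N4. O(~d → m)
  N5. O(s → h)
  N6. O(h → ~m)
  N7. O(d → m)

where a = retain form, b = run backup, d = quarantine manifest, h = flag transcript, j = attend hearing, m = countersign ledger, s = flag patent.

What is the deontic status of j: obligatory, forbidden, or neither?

Obligatory

Premises 4 and 7 cover both cases: O(~d → m) and O(d → m). Since ~d ∨ d is a tautology, O(m) follows.
Premise 6, O(h → ~m), contraposes to O(m → ~h); with O(m) we get O(~h).
The contrapositive of premise 5 (O(s → h)) is O(~h → ~s), and O(~h) is already established, so O(~s).
Premise 1 is O(a → s); contrapositively O(~s → ~a). Since O(~s) holds, K gives O(~a).
Premise 3 is O(~a → j); since O(~a), deontic closure gives O(j).
Premise 2 does not contribute to this derivation.
Hence j is obligatory.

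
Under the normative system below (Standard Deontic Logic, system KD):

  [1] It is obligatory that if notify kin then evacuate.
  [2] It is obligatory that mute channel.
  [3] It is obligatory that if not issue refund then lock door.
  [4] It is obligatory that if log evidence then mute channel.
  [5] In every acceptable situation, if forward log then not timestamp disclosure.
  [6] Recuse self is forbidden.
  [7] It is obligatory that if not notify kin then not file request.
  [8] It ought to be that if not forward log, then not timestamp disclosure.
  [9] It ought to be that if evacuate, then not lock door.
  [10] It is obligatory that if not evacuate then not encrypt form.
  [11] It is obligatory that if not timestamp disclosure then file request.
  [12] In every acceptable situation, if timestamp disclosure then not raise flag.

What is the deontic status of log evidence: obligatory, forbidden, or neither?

Neither

Premise 4 is O(log_evidence → mute_channel); even if O(mute_channel) held, inferring O(log_evidence) would be affirming the consequent — invalid.
No premise or chain of K-axiom applications forces O(log_evidence), and none forces O(¬log_evidence). So log_evidence is neither obligatory nor forbidden under these norms.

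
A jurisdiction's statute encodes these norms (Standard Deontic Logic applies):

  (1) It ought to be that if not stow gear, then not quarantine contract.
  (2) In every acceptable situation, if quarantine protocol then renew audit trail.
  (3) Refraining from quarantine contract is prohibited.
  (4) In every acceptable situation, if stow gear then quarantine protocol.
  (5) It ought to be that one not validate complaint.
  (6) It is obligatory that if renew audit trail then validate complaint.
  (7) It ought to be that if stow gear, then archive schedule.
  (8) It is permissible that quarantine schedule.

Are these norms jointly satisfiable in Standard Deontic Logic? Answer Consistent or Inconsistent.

Inconsistent

From premise 5 we have O(¬validate_complaint).
The contrapositive of premise 6 (O(renew_audit_trail → validate_complaint)) is O(¬validate_complaint → ¬renew_audit_trail), and O(¬validate_complaint) is already established, so O(¬renew_audit_trail).
The contrapositive of premise 2 (O(quarantine_protocol → renew_audit_trail)) is O(¬renew_audit_trail → ¬quarantine_protocol), and O(¬renew_audit_trail) is already established, so O(¬quarantine_protocol).
The contrapositive of premise 4 (O(stow_gear → quarantine_protocol)) is O(¬quarantine_protocol → ¬stow_gear), and O(¬quarantine_protocol) is already established, so O(¬stow_gear).
Applying K to premise 1 (O(¬stow_gear → ¬quarantine_contract)) and O(¬stow_gear) yields O(¬quarantine_contract).
But premise 3, F(¬quarantine_contract), means O(quarantine_contract).
We now have both O(¬quarantine_contract) and O(quarantine_contract) — quarantine_contract is simultaneously obligatory and forbidden, violating the D-axiom.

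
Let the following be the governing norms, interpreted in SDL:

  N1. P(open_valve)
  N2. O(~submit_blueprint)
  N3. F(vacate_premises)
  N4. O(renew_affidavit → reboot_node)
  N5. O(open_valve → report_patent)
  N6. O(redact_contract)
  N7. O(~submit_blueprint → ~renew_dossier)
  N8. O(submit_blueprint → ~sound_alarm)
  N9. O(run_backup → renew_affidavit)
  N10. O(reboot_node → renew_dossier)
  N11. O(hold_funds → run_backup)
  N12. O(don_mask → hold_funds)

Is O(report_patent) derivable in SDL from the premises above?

Premise 5 is O(open_valve → report_patent), but O(open_valve) is not derivable from the premises (the permission P(open_valve) asserts only ~O(~open_valve), not O(open_valve)), so it does not yield O(report_patent).
No other premise forces O(report_patent). An ideal world satisfying every premise can still have report_patent false, so O(report_patent) is not derivable.

No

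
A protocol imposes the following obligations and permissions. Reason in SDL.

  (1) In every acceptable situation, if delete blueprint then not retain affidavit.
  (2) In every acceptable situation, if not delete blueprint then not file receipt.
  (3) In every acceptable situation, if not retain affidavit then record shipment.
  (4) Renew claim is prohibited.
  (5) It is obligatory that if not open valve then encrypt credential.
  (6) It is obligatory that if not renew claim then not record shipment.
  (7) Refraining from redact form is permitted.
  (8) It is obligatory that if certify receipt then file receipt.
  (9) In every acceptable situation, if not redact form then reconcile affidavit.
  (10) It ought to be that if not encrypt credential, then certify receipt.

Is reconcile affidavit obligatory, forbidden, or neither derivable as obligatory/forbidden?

Premise 9 is O(¬redact_form → reconcile_affidavit), but O(¬redact_form) is not derivable from the premises (the permission P(¬redact_form) asserts only ¬O(redact_form), not O(¬redact_form)), so it does not yield O(reconcile_affidavit).
No premise or chain of K-axiom applications forces O(reconcile_affidavit), and none forces O(¬reconcile_affidavit). So reconcile_affidavit is neither obligatory nor forbidden under these norms.

Neither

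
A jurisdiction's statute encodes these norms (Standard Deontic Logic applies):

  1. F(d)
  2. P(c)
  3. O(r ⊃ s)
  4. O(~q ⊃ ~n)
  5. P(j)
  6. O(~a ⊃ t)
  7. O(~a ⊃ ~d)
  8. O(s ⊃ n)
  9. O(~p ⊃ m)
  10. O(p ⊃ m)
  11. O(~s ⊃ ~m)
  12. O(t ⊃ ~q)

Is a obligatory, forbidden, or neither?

Obligatory

Premises 10 and 9 cover both cases: O(p ⊃ m) and O(~p ⊃ m). Since p ∨ ~p is a tautology, O(m) follows.
Premise 11, O(~s ⊃ ~m), contraposes to O(m ⊃ s); with O(m) we get O(s).
From O(s) and premise 8, O(s ⊃ n), we obtain O(n).
The contrapositive of premise 4 (O(~q ⊃ ~n)) is O(n ⊃ q), and O(n) is already established, so O(q).
Premise 12, O(t ⊃ ~q), contraposes to O(q ⊃ ~t); with O(q) we get O(~t).
Premise 6, O(~a ⊃ t), contraposes to O(~t ⊃ a); with O(~t) we get O(a).
Premises 1, 2, 3, 5, 7 do not contribute to this derivation.
Hence a is obligatory.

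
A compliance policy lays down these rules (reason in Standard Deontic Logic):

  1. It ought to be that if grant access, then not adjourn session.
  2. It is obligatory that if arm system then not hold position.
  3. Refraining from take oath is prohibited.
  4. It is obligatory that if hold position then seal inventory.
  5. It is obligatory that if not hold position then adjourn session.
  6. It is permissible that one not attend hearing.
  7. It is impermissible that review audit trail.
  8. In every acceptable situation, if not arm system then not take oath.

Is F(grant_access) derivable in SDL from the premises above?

Yes

F(¬take_oath) at premise 3 means O(take_oath).
Premise 8 is O(¬arm_system → ¬take_oath); contrapositively O(take_oath → arm_system). Since O(take_oath) holds, K gives O(arm_system).
With premise 2, O(arm_system → ¬hold_position), the K-axiom yields O(¬hold_position).
With premise 5, O(¬hold_position → adjourn_session), the K-axiom yields O(adjourn_session).
Premise 1 is O(grant_access → ¬adjourn_session); contrapositively O(adjourn_session → ¬grant_access). Since O(adjourn_session) holds, K gives O(¬grant_access).
Premises 4, 6, 7 do not contribute to this derivation.
So O(¬grant_access) holds, i.e. F(grant_access). The claim follows.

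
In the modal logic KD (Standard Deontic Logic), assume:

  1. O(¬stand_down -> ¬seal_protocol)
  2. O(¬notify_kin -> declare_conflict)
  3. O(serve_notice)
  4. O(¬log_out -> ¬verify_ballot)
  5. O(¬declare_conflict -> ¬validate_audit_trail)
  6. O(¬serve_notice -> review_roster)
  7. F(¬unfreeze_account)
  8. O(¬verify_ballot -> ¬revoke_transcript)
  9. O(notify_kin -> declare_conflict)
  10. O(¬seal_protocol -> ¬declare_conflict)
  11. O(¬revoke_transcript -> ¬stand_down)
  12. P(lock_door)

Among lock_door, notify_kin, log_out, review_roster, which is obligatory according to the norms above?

Premises 9 and 2 cover both cases: O(notify_kin -> declare_conflict) and O(¬notify_kin -> declare_conflict). Since notify_kin ∨ ¬notify_kin is a tautology, O(declare_conflict) follows.
Premise 10, O(¬seal_protocol -> ¬declare_conflict), contraposes to O(declare_conflict -> seal_protocol); with O(declare_conflict) we get O(seal_protocol).
The contrapositive of premise 1 (O(¬stand_down -> ¬seal_protocol)) is O(seal_protocol -> stand_down), and O(seal_protocol) is already established, so O(stand_down).
The contrapositive of premise 11 (O(¬revoke_transcript -> ¬stand_down)) is O(stand_down -> revoke_transcript), and O(stand_down) is already established, so O(revoke_transcript).
Premise 8, O(¬verify_ballot -> ¬revoke_transcript), contraposes to O(revoke_transcript -> verify_ballot); with O(revoke_transcript) we get O(verify_ballot).
Premise 4 is O(¬log_out -> ¬verify_ballot); contrapositively O(verify_ballot -> log_out). Since O(verify_ballot) holds, K gives O(log_out).
So O(log_out) holds — log_out is obligatory. None of the other listed options is made obligatory by any chain of premises.

log_out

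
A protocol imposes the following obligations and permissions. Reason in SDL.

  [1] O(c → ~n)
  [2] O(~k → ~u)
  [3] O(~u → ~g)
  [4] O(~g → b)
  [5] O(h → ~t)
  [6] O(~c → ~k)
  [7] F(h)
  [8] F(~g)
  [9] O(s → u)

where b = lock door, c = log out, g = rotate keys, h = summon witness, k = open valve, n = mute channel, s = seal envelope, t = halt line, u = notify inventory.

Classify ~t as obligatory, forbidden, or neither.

Premise 5 is O(h → ~t), but O(h) is not derivable from the premises, so it does not yield O(~t).
No premise or chain of K-axiom applications forces O(~t), and none forces O(t). So ~t is neither obligatory nor forbidden under these norms.

Neither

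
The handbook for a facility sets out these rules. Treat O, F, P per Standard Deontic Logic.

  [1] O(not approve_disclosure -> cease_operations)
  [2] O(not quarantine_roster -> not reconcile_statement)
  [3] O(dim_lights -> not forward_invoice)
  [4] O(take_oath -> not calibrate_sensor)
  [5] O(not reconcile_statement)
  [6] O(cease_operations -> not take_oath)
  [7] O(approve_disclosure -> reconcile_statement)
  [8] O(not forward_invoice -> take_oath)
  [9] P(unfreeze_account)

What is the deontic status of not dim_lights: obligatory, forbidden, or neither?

Premise 5 states O(not reconcile_statement) outright.
Premise 7, O(approve_disclosure -> reconcile_statement), contraposes to O(not reconcile_statement -> not approve_disclosure); with O(not reconcile_statement) we get O(not approve_disclosure).
Premise 1 is O(not approve_disclosure -> cease_operations); since O(not approve_disclosure), deontic closure gives O(cease_operations).
Premise 6 is O(cease_operations -> not take_oath); since O(cease_operations), deontic closure gives O(not take_oath).
The contrapositive of premise 8 (O(not forward_invoice -> take_oath)) is O(not take_oath -> forward_invoice), and O(not take_oath) is already established, so O(forward_invoice).
Premise 3 is O(dim_lights -> not forward_invoice); contrapositively O(forward_invoice -> not dim_lights). Since O(forward_invoice) holds, K gives O(not dim_lights).
Premises 2, 4, 9 do not contribute to this derivation.
Hence not dim_lights is obligatory.

Obligatory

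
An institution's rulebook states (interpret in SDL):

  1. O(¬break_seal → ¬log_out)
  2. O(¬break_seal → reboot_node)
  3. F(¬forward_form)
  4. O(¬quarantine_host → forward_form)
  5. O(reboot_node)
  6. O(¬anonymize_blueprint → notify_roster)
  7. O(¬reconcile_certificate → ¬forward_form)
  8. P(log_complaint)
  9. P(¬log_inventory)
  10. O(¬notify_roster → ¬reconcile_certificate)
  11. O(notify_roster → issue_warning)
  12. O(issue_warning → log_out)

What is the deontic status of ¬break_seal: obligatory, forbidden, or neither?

Premise 3, F(¬forward_form), is equivalent to O(forward_form).
The contrapositive of premise 7 (O(¬reconcile_certificate → ¬forward_form)) is O(forward_form → reconcile_certificate), and O(forward_form) is already established, so O(reconcile_certificate).
Premise 10 is O(¬notify_roster → ¬reconcile_certificate); contrapositively O(reconcile_certificate → notify_roster). Since O(reconcile_certificate) holds, K gives O(notify_roster).
Premise 11 is O(notify_roster → issue_warning); since O(notify_roster), deontic closure gives O(issue_warning).
With premise 12, O(issue_warning → log_out), the K-axiom yields O(log_out).
Premise 1, O(¬break_seal → ¬log_out), contraposes to O(log_out → break_seal); with O(log_out) we get O(break_seal).
Premises 2, 4, 5, 6, 8, 9 do not contribute to this derivation.
Thus O(break_seal), which is F(¬break_seal): ¬break_seal is forbidden.

Forbidden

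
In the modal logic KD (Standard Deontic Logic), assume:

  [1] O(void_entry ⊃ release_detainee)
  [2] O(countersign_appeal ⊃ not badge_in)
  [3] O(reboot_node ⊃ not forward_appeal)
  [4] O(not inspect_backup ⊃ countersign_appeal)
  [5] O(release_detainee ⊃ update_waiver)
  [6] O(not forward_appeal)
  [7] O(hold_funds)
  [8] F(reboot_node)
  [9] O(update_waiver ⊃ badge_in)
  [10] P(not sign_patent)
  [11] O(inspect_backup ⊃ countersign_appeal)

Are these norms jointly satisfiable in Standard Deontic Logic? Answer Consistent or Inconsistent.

Premise 3 is O(reboot_node ⊃ not forward_appeal); even if O(not forward_appeal) held, inferring O(reboot_node) would be affirming the consequent — invalid.
So O(reboot_node) is not derivable, and the apparent clash with O(not reboot_node) does not arise.
A world satisfying every obligation exists (e.g. badge_in=false, countersign_appeal=true, forward_appeal=false, hold_funds=true, inspect_backup=false, reboot_node=false, release_detainee=false, sign_patent=false, update_waiver=false, void_entry=false); no atom is both obligatory and forbidden, so the set is consistent.

Consistent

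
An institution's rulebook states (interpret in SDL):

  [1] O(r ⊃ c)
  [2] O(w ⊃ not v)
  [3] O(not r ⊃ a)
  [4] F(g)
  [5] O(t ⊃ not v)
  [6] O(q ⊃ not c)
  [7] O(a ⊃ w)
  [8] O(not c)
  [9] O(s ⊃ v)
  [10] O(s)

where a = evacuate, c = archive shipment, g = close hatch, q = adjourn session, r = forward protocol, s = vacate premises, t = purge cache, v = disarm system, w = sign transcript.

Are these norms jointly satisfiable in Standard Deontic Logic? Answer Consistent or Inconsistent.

Inconsistent

Premise 8 gives O(not c).
Premise 1, O(r ⊃ c), contraposes to O(not c ⊃ not r); with O(not c) we get O(not r).
Premise 3 is O(not r ⊃ a); since O(not r), deontic closure gives O(a).
With premise 7, O(a ⊃ w), the K-axiom yields O(w).
Premise 2 is O(w ⊃ not v); since O(w), deontic closure gives O(not v).
The contrapositive of premise 9 (O(s ⊃ v)) is O(not v ⊃ not s), and O(not v) is already established, so O(not s).
But premise 10 directly asserts O(s).
We now have both O(not s) and O(s) — s is simultaneously obligatory and forbidden, violating the D-axiom.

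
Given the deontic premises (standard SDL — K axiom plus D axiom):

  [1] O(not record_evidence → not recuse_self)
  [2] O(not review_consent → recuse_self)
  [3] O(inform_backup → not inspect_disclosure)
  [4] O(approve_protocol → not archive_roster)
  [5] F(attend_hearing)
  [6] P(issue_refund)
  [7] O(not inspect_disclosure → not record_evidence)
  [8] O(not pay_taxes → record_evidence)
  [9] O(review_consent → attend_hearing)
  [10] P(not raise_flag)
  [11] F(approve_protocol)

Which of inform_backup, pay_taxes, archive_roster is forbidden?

inform_backup

Premise 5 is F(attend_hearing), i.e. O(not attend_hearing).
Premise 9 is O(review_consent → attend_hearing); contrapositively O(not attend_hearing → not review_consent). Since O(not attend_hearing) holds, K gives O(not review_consent).
From O(not review_consent) and premise 2, O(not review_consent → recuse_self), we obtain O(recuse_self).
The contrapositive of premise 1 (O(not record_evidence → not recuse_self)) is O(recuse_self → record_evidence), and O(recuse_self) is already established, so O(record_evidence).
Premise 7, O(not inspect_disclosure → not record_evidence), contraposes to O(record_evidence → inspect_disclosure); with O(record_evidence) we get O(inspect_disclosure).
Premise 3 is O(inform_backup → not inspect_disclosure); contrapositively O(inspect_disclosure → not inform_backup). Since O(inspect_disclosure) holds, K gives O(not inform_backup).
So O(not inform_backup) holds, i.e. inform_backup is forbidden. None of the other listed options is forbidden under the premises.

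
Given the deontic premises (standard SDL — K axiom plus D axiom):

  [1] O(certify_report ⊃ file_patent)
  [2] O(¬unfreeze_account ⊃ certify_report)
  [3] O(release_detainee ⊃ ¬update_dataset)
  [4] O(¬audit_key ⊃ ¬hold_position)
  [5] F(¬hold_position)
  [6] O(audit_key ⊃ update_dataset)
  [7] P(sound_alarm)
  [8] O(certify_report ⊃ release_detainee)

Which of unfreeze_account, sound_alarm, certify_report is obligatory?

unfreeze_account

Premise 5 is F(¬hold_position), i.e. O(hold_position).
Premise 4 is O(¬audit_key ⊃ ¬hold_position); contrapositively O(hold_position ⊃ audit_key). Since O(hold_position) holds, K gives O(audit_key).
Premise 6 is O(audit_key ⊃ update_dataset); since O(audit_key), deontic closure gives O(update_dataset).
The contrapositive of premise 3 (O(release_detainee ⊃ ¬update_dataset)) is O(update_dataset ⊃ ¬release_detainee), and O(update_dataset) is already established, so O(¬release_detainee).
The contrapositive of premise 8 (O(certify_report ⊃ release_detainee)) is O(¬release_detainee ⊃ ¬certify_report), and O(¬release_detainee) is already established, so O(¬certify_report).
The contrapositive of premise 2 (O(¬unfreeze_account ⊃ certify_report)) is O(¬certify_report ⊃ unfreeze_account), and O(¬certify_report) is already established, so O(unfreeze_account).
So O(unfreeze_account) holds — unfreeze_account is obligatory. None of the other listed options is made obligatory by any chain of premises.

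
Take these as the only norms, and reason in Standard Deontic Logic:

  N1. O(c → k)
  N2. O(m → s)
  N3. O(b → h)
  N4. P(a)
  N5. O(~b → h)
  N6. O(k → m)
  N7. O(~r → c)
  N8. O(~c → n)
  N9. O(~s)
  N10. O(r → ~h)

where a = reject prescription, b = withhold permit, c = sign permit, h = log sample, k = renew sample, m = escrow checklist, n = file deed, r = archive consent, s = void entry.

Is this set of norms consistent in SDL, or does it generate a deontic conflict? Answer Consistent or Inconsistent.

Inconsistent

Premises 5 and 3 cover both cases: O(~b → h) and O(b → h). Since ~b ∨ b is a tautology, O(h) follows.
Premise 10, O(r → ~h), contraposes to O(h → ~r); with O(h) we get O(~r).
From O(~r) and premise 7, O(~r → c), we obtain O(c).
From O(c) and premise 1, O(c → k), we obtain O(k).
Premise 6 is O(k → m); since O(k), deontic closure gives O(m).
From O(m) and premise 2, O(m → s), we obtain O(s).
But premise 9 directly asserts O(~s).
We now have both O(s) and O(~s) — s is simultaneously obligatory and forbidden, violating the D-axiom.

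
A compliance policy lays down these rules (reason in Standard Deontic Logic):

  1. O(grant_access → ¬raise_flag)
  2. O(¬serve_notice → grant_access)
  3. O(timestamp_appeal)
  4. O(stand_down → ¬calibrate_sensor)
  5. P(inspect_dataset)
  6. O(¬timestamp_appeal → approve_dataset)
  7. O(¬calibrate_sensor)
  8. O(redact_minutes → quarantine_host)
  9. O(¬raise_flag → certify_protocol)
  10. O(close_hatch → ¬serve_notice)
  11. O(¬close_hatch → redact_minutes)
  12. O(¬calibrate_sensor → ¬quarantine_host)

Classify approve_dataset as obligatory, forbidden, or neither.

Neither

Premise 6 is O(¬timestamp_appeal → approve_dataset), but O(¬timestamp_appeal) is not derivable from the premises, so it does not yield O(approve_dataset).
No premise or chain of K-axiom applications forces O(approve_dataset), and none forces O(¬approve_dataset). So approve_dataset is neither obligatory nor forbidden under these norms.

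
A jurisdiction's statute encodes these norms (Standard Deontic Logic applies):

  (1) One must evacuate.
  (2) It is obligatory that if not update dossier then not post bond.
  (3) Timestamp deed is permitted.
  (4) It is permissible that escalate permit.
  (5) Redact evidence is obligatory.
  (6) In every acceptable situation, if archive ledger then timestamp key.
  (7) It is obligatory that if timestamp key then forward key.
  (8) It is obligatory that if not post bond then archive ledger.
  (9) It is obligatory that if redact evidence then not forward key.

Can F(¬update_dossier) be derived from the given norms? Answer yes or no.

Premise 5 states O(redact_evidence) outright.
Applying K to premise 9 (O(redact_evidence → ¬forward_key)) and O(redact_evidence) yields O(¬forward_key).
Premise 7, O(timestamp_key → forward_key), contraposes to O(¬forward_key → ¬timestamp_key); with O(¬forward_key) we get O(¬timestamp_key).
Premise 6 is O(archive_ledger → timestamp_key); contrapositively O(¬timestamp_key → ¬archive_ledger). Since O(¬timestamp_key) holds, K gives O(¬archive_ledger).
Premise 8, O(¬post_bond → archive_ledger), contraposes to O(¬archive_ledger → post_bond); with O(¬archive_ledger) we get O(post_bond).
Premise 2 is O(¬update_dossier → ¬post_bond); contrapositively O(post_bond → update_dossier). Since O(post_bond) holds, K gives O(update_dossier).
Premises 1, 3, 4 do not contribute to this derivation.
So O(update_dossier) holds, i.e. F(¬update_dossier). The claim follows.

Yes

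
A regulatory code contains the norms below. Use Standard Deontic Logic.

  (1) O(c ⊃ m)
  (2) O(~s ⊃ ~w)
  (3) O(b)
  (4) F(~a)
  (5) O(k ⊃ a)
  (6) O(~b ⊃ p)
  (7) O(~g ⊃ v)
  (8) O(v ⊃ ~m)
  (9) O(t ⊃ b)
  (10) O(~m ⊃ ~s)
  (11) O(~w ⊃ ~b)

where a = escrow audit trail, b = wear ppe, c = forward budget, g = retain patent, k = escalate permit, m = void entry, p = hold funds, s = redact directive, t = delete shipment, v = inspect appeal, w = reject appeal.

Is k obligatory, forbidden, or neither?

Neither

Premise 5 is O(k ⊃ a); even if O(a) held, inferring O(k) would be affirming the consequent — invalid.
No premise or chain of K-axiom applications forces O(k), and none forces O(~k). So k is neither obligatory nor forbidden under these norms.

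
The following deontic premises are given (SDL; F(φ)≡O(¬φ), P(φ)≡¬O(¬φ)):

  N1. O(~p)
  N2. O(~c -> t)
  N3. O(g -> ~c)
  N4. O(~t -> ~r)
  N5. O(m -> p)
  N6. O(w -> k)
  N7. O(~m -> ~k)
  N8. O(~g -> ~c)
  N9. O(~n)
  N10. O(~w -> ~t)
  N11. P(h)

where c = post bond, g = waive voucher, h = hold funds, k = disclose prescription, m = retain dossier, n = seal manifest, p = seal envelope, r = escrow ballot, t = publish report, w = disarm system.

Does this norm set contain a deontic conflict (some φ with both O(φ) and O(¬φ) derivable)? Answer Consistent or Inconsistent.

Inconsistent

By case analysis on g: premise 3 gives O(g -> ~c) and premise 8 gives O(~g -> ~c), so O(~c) either way.
From O(~c) and premise 2, O(~c -> t), we obtain O(t).
Premise 10 is O(~w -> ~t); contrapositively O(t -> w). Since O(t) holds, K gives O(w).
With premise 6, O(w -> k), the K-axiom yields O(k).
Premise 7 is O(~m -> ~k); contrapositively O(k -> m). Since O(k) holds, K gives O(m).
Premise 5 is O(m -> p); since O(m), deontic closure gives O(p).
But premise 1 directly asserts O(~p).
We now have both O(p) and O(~p) — p is simultaneously obligatory and forbidden, violating the D-axiom.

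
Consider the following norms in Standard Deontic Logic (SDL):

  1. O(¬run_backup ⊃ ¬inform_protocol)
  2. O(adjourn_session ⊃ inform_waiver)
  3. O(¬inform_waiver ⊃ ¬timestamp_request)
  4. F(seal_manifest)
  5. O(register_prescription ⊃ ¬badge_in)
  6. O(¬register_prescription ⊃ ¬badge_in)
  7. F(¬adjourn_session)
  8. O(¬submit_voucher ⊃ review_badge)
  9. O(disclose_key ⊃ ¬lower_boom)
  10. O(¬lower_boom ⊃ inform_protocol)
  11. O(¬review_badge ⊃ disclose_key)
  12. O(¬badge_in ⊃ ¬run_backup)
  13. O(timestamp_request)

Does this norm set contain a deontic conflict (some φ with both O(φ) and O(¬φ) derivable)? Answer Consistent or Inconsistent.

Premise 3 is O(¬inform_waiver ⊃ ¬timestamp_request), but O(¬inform_waiver) is not derivable from the premises, so it does not yield O(¬timestamp_request).
So O(¬timestamp_request) is not derivable, and the apparent clash with O(timestamp_request) does not arise.
A world satisfying every obligation exists (e.g. adjourn_session=true, badge_in=false, disclose_key=false, inform_protocol=false, inform_waiver=true, lower_boom=true, register_prescription=false, review_badge=true, run_backup=false, seal_manifest=false, submit_voucher=false, timestamp_request=true); no atom is both obligatory and forbidden, so the set is consistent.

Consistent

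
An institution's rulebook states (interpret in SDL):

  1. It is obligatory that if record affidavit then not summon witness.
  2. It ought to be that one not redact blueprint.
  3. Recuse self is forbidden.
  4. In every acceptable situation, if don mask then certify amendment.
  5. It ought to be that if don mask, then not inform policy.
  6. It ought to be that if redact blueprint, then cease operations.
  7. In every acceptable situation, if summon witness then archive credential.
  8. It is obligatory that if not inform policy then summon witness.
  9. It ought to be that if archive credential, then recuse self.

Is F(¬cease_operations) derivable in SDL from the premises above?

No

Premise 6 is O(redact_blueprint → cease_operations), but O(redact_blueprint) is not derivable from the premises, so it does not yield O(cease_operations).
No other premise forces O(cease_operations). An ideal world satisfying every premise can still have ¬cease_operations true, so F(¬cease_operations) is not derivable.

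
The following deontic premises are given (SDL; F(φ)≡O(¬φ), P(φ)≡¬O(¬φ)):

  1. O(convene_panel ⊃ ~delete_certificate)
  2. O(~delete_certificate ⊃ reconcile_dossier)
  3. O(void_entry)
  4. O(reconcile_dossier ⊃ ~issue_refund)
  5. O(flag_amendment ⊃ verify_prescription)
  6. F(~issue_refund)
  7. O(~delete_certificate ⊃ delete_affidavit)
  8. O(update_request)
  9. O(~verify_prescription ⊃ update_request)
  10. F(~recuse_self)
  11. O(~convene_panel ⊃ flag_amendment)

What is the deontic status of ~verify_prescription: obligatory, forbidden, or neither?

F(~issue_refund) at premise 6 means O(issue_refund).
Premise 4, O(reconcile_dossier ⊃ ~issue_refund), contraposes to O(issue_refund ⊃ ~reconcile_dossier); with O(issue_refund) we get O(~reconcile_dossier).
Premise 2, O(~delete_certificate ⊃ reconcile_dossier), contraposes to O(~reconcile_dossier ⊃ delete_certificate); with O(~reconcile_dossier) we get O(delete_certificate).
The contrapositive of premise 1 (O(convene_panel ⊃ ~delete_certificate)) is O(delete_certificate ⊃ ~convene_panel), and O(delete_certificate) is already established, so O(~convene_panel).
From O(~convene_panel) and premise 11, O(~convene_panel ⊃ flag_amendment), we obtain O(flag_amendment).
Applying K to premise 5 (O(flag_amendment ⊃ verify_prescription)) and O(flag_amendment) yields O(verify_prescription).
Premises 3, 7, 8, 9, 10 do not contribute to this derivation.
Thus O(verify_prescription), which is F(~verify_prescription): ~verify_prescription is forbidden.

Forbidden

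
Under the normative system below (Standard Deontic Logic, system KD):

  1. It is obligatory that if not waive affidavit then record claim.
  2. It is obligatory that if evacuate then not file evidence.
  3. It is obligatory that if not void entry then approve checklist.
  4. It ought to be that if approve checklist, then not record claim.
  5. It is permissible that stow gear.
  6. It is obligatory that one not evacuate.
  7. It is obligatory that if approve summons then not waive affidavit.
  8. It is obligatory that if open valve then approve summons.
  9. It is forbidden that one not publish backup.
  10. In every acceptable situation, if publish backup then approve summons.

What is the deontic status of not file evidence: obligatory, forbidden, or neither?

Neither

Premise 2 is O(evacuate → ¬file_evidence), but O(evacuate) is not derivable from the premises, so it does not yield O(¬file_evidence).
No premise or chain of K-axiom applications forces O(¬file_evidence), and none forces O(file_evidence). So ¬file_evidence is neither obligatory nor forbidden under these norms.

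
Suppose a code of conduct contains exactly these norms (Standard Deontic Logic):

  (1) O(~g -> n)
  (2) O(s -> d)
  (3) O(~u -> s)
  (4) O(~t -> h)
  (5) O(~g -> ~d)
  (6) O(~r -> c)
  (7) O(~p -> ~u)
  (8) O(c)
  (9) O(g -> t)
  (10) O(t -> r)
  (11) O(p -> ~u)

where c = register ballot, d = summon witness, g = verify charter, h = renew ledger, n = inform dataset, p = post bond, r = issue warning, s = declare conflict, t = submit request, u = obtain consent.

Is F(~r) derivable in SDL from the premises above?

Yes

By case analysis on ~p: premise 7 gives O(~p -> ~u) and premise 11 gives O(p -> ~u), so O(~u) either way.
With premise 3, O(~u -> s), the K-axiom yields O(s).
Applying K to premise 2 (O(s -> d)) and O(s) yields O(d).
Premise 5 is O(~g -> ~d); contrapositively O(d -> g). Since O(d) holds, K gives O(g).
With premise 9, O(g -> t), the K-axiom yields O(t).
Applying K to premise 10 (O(t -> r)) and O(t) yields O(r).
Premises 1, 4, 6, 8 do not contribute to this derivation.
So O(r) holds, i.e. F(~r). The claim follows.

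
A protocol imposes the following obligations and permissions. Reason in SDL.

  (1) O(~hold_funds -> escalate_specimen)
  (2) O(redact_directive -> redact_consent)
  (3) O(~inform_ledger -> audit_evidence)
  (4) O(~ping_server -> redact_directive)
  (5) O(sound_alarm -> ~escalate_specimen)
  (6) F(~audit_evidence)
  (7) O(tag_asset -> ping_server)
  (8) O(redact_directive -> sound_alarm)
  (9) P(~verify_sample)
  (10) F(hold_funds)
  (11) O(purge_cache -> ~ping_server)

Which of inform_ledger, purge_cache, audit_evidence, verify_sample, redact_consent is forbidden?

Premise 10, F(hold_funds), is equivalent to O(~hold_funds).
Applying K to premise 1 (O(~hold_funds -> escalate_specimen)) and O(~hold_funds) yields O(escalate_specimen).
Premise 5, O(sound_alarm -> ~escalate_specimen), contraposes to O(escalate_specimen -> ~sound_alarm); with O(escalate_specimen) we get O(~sound_alarm).
Premise 8 is O(redact_directive -> sound_alarm); contrapositively O(~sound_alarm -> ~redact_directive). Since O(~sound_alarm) holds, K gives O(~redact_directive).
Premise 4 is O(~ping_server -> redact_directive); contrapositively O(~redact_directive -> ping_server). Since O(~redact_directive) holds, K gives O(ping_server).
Premise 11, O(purge_cache -> ~ping_server), contraposes to O(ping_server -> ~purge_cache); with O(ping_server) we get O(~purge_cache).
So O(~purge_cache) holds, i.e. purge_cache is forbidden. None of the other listed options is forbidden under the premises.

purge_cache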